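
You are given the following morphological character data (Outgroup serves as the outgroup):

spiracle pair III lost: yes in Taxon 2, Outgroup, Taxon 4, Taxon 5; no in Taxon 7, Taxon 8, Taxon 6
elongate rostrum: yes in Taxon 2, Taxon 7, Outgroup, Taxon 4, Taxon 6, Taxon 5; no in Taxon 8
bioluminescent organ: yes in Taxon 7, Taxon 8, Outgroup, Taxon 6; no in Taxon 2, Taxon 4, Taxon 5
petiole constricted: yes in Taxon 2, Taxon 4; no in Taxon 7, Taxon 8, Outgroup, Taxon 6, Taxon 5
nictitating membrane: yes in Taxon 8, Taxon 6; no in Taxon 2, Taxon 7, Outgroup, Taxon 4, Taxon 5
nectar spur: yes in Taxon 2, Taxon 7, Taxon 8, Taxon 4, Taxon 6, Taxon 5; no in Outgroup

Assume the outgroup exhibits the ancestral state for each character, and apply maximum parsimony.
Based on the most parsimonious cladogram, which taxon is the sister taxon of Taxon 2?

Taxon 4

Character polarity is set by the outgroup: the derived state is whichever differs from the outgroup's state, so for spiracle pair III lost, elongate rostrum, bioluminescent organ the derived state is 'no', and for the remaining characters it is 'yes'.
Only Taxon 6, Taxon 7, and Taxon 8 show the derived state 'no' for spiracle pair III lost, supporting them as a clade.
elongate rostrum (derived state 'no') is unique to Taxon 8 (autapomorphy; uninformative for grouping).
bioluminescent organ: derived state 'no' in Taxon 2, Taxon 4, and Taxon 5 only — synapomorphy for {Taxon 2, Taxon 4, Taxon 5}.
petiole constricted: derived state 'yes' in Taxon 2 and Taxon 4 only — synapomorphy for {Taxon 2, Taxon 4}.
Only Taxon 6 and Taxon 8 show the derived state 'yes' for nictitating membrane, supporting them as a clade.
All ingroup taxa share the derived state 'yes' for nectar spur; it defines the ingroup but does not resolve relationships within it.
Most parsimonious ingroup topology: (((Taxon 8,Taxon 6),Taxon 7),(Taxon 5,(Taxon 4,Taxon 2))).
Taxon 2 and Taxon 4 form a cherry on this tree, so they are sister taxa.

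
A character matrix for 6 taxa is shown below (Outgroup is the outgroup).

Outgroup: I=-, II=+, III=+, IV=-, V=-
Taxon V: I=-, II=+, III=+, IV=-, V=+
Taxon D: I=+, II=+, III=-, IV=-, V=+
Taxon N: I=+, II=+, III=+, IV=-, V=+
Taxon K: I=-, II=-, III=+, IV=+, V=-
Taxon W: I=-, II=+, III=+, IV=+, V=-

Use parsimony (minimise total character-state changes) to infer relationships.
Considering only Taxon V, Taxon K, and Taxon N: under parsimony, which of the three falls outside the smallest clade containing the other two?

Character polarity is set by the outgroup: the derived state is whichever differs from the outgroup's state, so for II, III the derived state is '-', and for the remaining characters it is '+'.
I: derived state '+' in Taxon D and Taxon N only — synapomorphy for {Taxon D, Taxon N}.
II: derived state '-' in Taxon K only — an autapomorphy, so it tells us nothing about relationships among taxa.
III: derived state '-' in Taxon D only — an autapomorphy, so it tells us nothing about relationships among taxa.
Only Taxon K and Taxon W show the derived state '+' for IV, supporting them as a clade.
Only Taxon D, Taxon N, and Taxon V show the derived state '+' for V, supporting them as a clade.
Most parsimonious ingroup topology: ((Taxon V,(Taxon D,Taxon N)),(Taxon K,Taxon W)).
Taxon N and Taxon V share a more recent common ancestor with each other than either does with Taxon K, so Taxon K is the least closely related of the three.

Taxon K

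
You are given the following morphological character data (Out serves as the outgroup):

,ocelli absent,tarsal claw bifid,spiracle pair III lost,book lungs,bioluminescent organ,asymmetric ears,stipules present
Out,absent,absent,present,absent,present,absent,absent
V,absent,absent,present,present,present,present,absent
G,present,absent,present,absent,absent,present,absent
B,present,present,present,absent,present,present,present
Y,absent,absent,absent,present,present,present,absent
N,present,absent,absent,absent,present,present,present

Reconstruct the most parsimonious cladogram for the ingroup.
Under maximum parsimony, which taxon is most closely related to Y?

Character polarity is set by the outgroup: the derived state is whichever differs from the outgroup's state, so for spiracle pair III lost, bioluminescent organ the derived state is 'absent', and for the remaining characters it is 'present'.
ocelli absent (derived state 'present') is shared by B, G, and N — a synapomorphy uniting that clade.
tarsal claw bifid: derived state 'present' in B only — an autapomorphy, so it tells us nothing about relationships among taxa.
spiracle pair III lost groups N and Y, which is incompatible with the clades supported by the remaining characters; treating it as convergent (homoplasy) costs fewer steps than any alternative tree.
book lungs (derived state 'present') is shared by V and Y — a synapomorphy uniting that clade.
bioluminescent organ (derived state 'absent') is unique to G (autapomorphy; uninformative for grouping).
All ingroup taxa share the derived state 'present' for asymmetric ears; it defines the ingroup but does not resolve relationships within it.
stipules present: derived state 'present' in B and N only — synapomorphy for {B, N}.
Most parsimonious ingroup topology: ((V,Y),(G,(B,N))).
Y and V form a cherry on this tree, so they are sister taxa.

V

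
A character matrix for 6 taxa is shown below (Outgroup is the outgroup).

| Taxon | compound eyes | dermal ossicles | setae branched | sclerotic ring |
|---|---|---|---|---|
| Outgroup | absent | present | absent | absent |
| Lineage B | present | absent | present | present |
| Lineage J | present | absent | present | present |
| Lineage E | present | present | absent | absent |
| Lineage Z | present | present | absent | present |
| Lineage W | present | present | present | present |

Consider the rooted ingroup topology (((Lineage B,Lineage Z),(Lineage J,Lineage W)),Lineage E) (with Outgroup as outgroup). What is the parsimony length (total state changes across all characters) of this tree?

Map each character onto (((Lineage B,Lineage Z),(Lineage J,Lineage W)),Lineage E) (rooted by Outgroup) and count the minimum state changes it requires (Fitch parsimony):
compound eyes: 1; dermal ossicles: 2; setae branched: 2; sclerotic ring: 1.
Total tree length = 6.

6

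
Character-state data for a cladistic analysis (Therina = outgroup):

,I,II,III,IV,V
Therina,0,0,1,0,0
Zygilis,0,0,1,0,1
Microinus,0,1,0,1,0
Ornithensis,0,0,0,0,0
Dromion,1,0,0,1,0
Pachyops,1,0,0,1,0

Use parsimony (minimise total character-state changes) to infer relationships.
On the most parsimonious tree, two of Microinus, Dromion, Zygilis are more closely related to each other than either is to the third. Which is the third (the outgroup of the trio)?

Zygilis

Character polarity is set by the outgroup: the derived state is whichever differs from the outgroup's state, so for III the derived state is '0', and for the remaining characters it is '1'.
I: derived state '1' in Dromion and Pachyops only — synapomorphy for {Dromion, Pachyops}.
II (derived state '1') is unique to Microinus (autapomorphy; uninformative for grouping).
III: derived state '0' in Dromion, Microinus, Ornithensis, and Pachyops only — synapomorphy for {Dromion, Microinus, Ornithensis, Pachyops}.
IV: derived state '1' in Dromion, Microinus, and Pachyops only — synapomorphy for {Dromion, Microinus, Pachyops}.
V: derived state '1' in Zygilis only — an autapomorphy, so it tells us nothing about relationships among taxa.
Most parsimonious ingroup topology: (Zygilis,((Microinus,(Dromion,Pachyops)),Ornithensis)).
Dromion and Microinus share a more recent common ancestor with each other than either does with Zygilis, so Zygilis is the least closely related of the three.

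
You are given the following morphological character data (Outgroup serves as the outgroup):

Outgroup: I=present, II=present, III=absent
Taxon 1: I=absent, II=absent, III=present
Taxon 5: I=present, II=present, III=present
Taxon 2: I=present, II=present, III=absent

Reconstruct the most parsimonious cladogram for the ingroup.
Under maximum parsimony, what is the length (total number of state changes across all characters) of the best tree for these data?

3

Character polarity is set by the outgroup: the derived state is whichever differs from the outgroup's state, so for I, II the derived state is 'absent', and for the remaining characters it is 'present'.
I (derived state 'absent') is unique to Taxon 1 (autapomorphy; uninformative for grouping).
II (derived state 'absent') is unique to Taxon 1 (autapomorphy; uninformative for grouping).
III (derived state 'present') is shared by Taxon 1 and Taxon 5 — a synapomorphy uniting that clade.
Most parsimonious ingroup topology: (Taxon 2,(Taxon 1,Taxon 5)).
Changes per character on this tree: I: 1; II: 1; III: 1.
Total = 3.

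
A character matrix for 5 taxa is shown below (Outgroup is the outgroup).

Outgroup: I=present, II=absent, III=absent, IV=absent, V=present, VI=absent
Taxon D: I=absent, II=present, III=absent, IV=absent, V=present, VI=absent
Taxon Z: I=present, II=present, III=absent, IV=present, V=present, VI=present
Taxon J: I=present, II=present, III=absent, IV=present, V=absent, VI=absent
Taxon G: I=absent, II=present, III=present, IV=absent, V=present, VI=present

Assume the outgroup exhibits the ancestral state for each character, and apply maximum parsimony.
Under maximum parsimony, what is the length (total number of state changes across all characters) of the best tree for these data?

Character polarity is set by the outgroup: the derived state is whichever differs from the outgroup's state, so for I, V the derived state is 'absent', and for the remaining characters it is 'present'.
Only Taxon D and Taxon G show the derived state 'absent' for I, supporting them as a clade.
All ingroup taxa share the derived state 'present' for II; it defines the ingroup but does not resolve relationships within it.
III (derived state 'present') is unique to Taxon G (autapomorphy; uninformative for grouping).
Only Taxon J and Taxon Z show the derived state 'present' for IV, supporting them as a clade.
V: derived state 'absent' in Taxon J only — an autapomorphy, so it tells us nothing about relationships among taxa.
VI groups Taxon G and Taxon Z, which is incompatible with the clades supported by the remaining characters; treating it as convergent (homoplasy) costs fewer steps than any alternative tree.
Most parsimonious ingroup topology: ((Taxon D,Taxon G),(Taxon Z,Taxon J)).
Changes per character on this tree: I: 1; II: 1; III: 1; IV: 1; V: 1; VI: 2.
Total = 7.

7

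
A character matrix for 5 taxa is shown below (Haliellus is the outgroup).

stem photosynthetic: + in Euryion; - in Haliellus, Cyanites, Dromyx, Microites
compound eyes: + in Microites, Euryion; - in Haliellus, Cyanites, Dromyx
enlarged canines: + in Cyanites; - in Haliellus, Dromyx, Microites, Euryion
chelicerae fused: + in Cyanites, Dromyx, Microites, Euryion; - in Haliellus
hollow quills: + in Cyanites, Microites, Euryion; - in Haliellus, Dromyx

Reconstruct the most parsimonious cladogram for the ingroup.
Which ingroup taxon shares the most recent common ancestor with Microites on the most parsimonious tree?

Euryion

The outgroup has state '-' for every character, so '+' is the derived state throughout.
stem photosynthetic: derived state '+' in Euryion only — an autapomorphy, so it tells us nothing about relationships among taxa.
compound eyes (derived state '+') is shared by Euryion and Microites — a synapomorphy uniting that clade.
enlarged canines (derived state '+') is unique to Cyanites (autapomorphy; uninformative for grouping).
All ingroup taxa share the derived state '+' for chelicerae fused; it defines the ingroup but does not resolve relationships within it.
hollow quills: derived state '+' in Cyanites, Euryion, and Microites only — synapomorphy for {Cyanites, Euryion, Microites}.
Most parsimonious ingroup topology: ((Cyanites,(Microites,Euryion)),Dromyx).
Microites and Euryion form a cherry on this tree, so they are sister taxa.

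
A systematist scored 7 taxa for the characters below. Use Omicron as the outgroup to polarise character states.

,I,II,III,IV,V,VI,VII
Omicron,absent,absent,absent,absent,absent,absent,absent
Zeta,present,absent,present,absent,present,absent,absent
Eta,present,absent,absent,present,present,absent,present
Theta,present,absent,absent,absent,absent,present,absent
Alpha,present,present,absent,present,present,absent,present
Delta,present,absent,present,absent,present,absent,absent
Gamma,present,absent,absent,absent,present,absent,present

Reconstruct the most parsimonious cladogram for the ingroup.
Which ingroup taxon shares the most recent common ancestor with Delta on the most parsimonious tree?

The outgroup has state 'absent' for every character, so 'present' is the derived state throughout.
All ingroup taxa share the derived state 'present' for I; it defines the ingroup but does not resolve relationships within it.
II (derived state 'present') is unique to Alpha (autapomorphy; uninformative for grouping).
III (derived state 'present') is shared by Delta and Zeta — a synapomorphy uniting that clade.
Only Alpha and Eta show the derived state 'present' for IV, supporting them as a clade.
Only Alpha, Delta, Eta, Gamma, and Zeta show the derived state 'present' for V, supporting them as a clade.
VI: derived state 'present' in Theta only — an autapomorphy, so it tells us nothing about relationships among taxa.
VII: derived state 'present' in Alpha, Eta, and Gamma only — synapomorphy for {Alpha, Eta, Gamma}.
Most parsimonious ingroup topology: (((Zeta,Delta),((Eta,Alpha),Gamma)),Theta).
Delta and Zeta form a cherry on this tree, so they are sister taxa.

Zeta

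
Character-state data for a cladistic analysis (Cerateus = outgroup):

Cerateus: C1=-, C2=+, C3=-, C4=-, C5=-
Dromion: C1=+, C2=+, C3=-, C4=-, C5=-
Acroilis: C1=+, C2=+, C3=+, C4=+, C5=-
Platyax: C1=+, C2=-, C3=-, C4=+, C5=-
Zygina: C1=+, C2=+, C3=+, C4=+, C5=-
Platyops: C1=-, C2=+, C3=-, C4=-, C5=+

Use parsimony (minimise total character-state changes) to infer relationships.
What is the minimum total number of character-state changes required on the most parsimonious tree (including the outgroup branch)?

Character polarity is set by the outgroup: the derived state is whichever differs from the outgroup's state, so for C2 the derived state is '-', and for the remaining characters it is '+'.
Only Acroilis, Dromion, Platyax, and Zygina show the derived state '+' for C1, supporting them as a clade.
C2: derived state '-' in Platyax only — an autapomorphy, so it tells us nothing about relationships among taxa.
C3: derived state '+' in Acroilis and Zygina only — synapomorphy for {Acroilis, Zygina}.
Only Acroilis, Platyax, and Zygina show the derived state '+' for C4, supporting them as a clade.
C5: derived state '+' in Platyops only — an autapomorphy, so it tells us nothing about relationships among taxa.
Most parsimonious ingroup topology: ((Dromion,((Acroilis,Zygina),Platyax)),Platyops).
Changes per character on this tree: C1: 1; C2: 1; C3: 1; C4: 1; C5: 1.
Total = 5.

5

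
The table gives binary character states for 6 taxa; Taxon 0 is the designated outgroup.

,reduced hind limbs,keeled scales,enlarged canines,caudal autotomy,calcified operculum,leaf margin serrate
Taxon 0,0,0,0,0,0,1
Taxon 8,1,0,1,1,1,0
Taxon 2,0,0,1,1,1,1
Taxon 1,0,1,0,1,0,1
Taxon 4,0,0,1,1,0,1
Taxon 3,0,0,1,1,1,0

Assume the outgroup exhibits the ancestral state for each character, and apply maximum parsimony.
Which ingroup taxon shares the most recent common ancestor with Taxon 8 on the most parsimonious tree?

Character polarity is set by the outgroup: the derived state is whichever differs from the outgroup's state, so for leaf margin serrate the derived state is '0', and for the remaining characters it is '1'.
reduced hind limbs: derived state '1' in Taxon 8 only — an autapomorphy, so it tells us nothing about relationships among taxa.
keeled scales (derived state '1') is unique to Taxon 1 (autapomorphy; uninformative for grouping).
Only Taxon 2, Taxon 3, Taxon 4, and Taxon 8 show the derived state '1' for enlarged canines, supporting them as a clade.
All ingroup taxa share the derived state '1' for caudal autotomy; it defines the ingroup but does not resolve relationships within it.
calcified operculum (derived state '1') is shared by Taxon 2, Taxon 3, and Taxon 8 — a synapomorphy uniting that clade.
Only Taxon 3 and Taxon 8 show the derived state '0' for leaf margin serrate, supporting them as a clade.
Most parsimonious ingroup topology: ((((Taxon 8,Taxon 3),Taxon 2),Taxon 4),Taxon 1).
Taxon 8 and Taxon 3 form a cherry on this tree, so they are sister taxa.

Taxon 3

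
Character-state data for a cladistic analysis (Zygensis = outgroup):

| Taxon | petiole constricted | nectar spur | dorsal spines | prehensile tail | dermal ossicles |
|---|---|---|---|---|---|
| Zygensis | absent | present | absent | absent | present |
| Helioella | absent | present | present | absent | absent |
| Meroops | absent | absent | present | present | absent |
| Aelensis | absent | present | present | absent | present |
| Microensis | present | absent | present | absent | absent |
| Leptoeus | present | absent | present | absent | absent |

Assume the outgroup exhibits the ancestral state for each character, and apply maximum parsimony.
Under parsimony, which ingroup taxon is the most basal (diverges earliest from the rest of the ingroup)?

Aelensis

Character polarity is set by the outgroup: the derived state is whichever differs from the outgroup's state, so for nectar spur, dermal ossicles the derived state is 'absent', and for the remaining characters it is 'present'.
petiole constricted (derived state 'present') is shared by Leptoeus and Microensis — a synapomorphy uniting that clade.
nectar spur (derived state 'absent') is shared by Leptoeus, Meroops, and Microensis — a synapomorphy uniting that clade.
All ingroup taxa share the derived state 'present' for dorsal spines; it defines the ingroup but does not resolve relationships within it.
prehensile tail: derived state 'present' in Meroops only — an autapomorphy, so it tells us nothing about relationships among taxa.
dermal ossicles: derived state 'absent' in Helioella, Leptoeus, Meroops, and Microensis only — synapomorphy for {Helioella, Leptoeus, Meroops, Microensis}.
Most parsimonious ingroup topology: ((Helioella,(Meroops,(Microensis,Leptoeus))),Aelensis).
Aelensis is sister to the clade containing all other ingroup taxa, so it is the earliest-diverging (most basal) ingroup lineage.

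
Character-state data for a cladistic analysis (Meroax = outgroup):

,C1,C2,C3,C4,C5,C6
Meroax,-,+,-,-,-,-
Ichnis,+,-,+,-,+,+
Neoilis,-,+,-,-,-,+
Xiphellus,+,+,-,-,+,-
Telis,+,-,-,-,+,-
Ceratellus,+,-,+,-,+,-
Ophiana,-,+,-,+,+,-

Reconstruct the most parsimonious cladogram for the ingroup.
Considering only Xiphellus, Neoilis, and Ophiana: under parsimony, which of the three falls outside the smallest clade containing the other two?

Neoilis

Character polarity is set by the outgroup: the derived state is whichever differs from the outgroup's state, so for C2 the derived state is '-', and for the remaining characters it is '+'.
C1 (derived state '+') is shared by Ceratellus, Ichnis, Telis, and Xiphellus — a synapomorphy uniting that clade.
C2: derived state '-' in Ceratellus, Ichnis, and Telis only — synapomorphy for {Ceratellus, Ichnis, Telis}.
C3: derived state '+' in Ceratellus and Ichnis only — synapomorphy for {Ceratellus, Ichnis}.
C4: derived state '+' in Ophiana only — an autapomorphy, so it tells us nothing about relationships among taxa.
Only Ceratellus, Ichnis, Ophiana, Telis, and Xiphellus show the derived state '+' for C5, supporting them as a clade.
C6 groups Ichnis and Neoilis, which is incompatible with the clades supported by the remaining characters; treating it as convergent (homoplasy) costs fewer steps than any alternative tree.
Most parsimonious ingroup topology: (((((Ichnis,Ceratellus),Telis),Xiphellus),Ophiana),Neoilis).
Ophiana and Xiphellus share a more recent common ancestor with each other than either does with Neoilis, so Neoilis is the least closely related of the three.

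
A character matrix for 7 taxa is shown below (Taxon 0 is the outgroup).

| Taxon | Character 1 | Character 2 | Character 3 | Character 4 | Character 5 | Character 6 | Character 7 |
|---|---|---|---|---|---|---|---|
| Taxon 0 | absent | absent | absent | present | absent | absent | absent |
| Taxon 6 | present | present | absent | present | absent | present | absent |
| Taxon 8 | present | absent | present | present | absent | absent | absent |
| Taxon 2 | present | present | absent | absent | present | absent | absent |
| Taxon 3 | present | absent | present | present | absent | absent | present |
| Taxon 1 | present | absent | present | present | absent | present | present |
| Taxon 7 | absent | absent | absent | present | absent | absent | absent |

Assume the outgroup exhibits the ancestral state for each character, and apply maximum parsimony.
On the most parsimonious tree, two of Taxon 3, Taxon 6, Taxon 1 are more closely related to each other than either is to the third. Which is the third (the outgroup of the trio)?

Character polarity is set by the outgroup: the derived state is whichever differs from the outgroup's state, so for Character 4 the derived state is 'absent', and for the remaining characters it is 'present'.
Only Taxon 1, Taxon 2, Taxon 3, Taxon 6, and Taxon 8 show the derived state 'present' for Character 1, supporting them as a clade.
Only Taxon 2 and Taxon 6 show the derived state 'present' for Character 2, supporting them as a clade.
Character 3 (derived state 'present') is shared by Taxon 1, Taxon 3, and Taxon 8 — a synapomorphy uniting that clade.
Character 4 (derived state 'absent') is unique to Taxon 2 (autapomorphy; uninformative for grouping).
Character 5: derived state 'present' in Taxon 2 only — an autapomorphy, so it tells us nothing about relationships among taxa.
Character 6 (state 'present') occurs in Taxon 1 and Taxon 6 but conflicts with the nesting implied by the other characters — most parsimoniously interpreted as homoplasy.
Character 7 (derived state 'present') is shared by Taxon 1 and Taxon 3 — a synapomorphy uniting that clade.
Most parsimonious ingroup topology: (((Taxon 6,Taxon 2),(Taxon 8,(Taxon 3,Taxon 1))),Taxon 7).
Taxon 1 and Taxon 3 share a more recent common ancestor with each other than either does with Taxon 6, so Taxon 6 is the least closely related of the three.

Taxon 6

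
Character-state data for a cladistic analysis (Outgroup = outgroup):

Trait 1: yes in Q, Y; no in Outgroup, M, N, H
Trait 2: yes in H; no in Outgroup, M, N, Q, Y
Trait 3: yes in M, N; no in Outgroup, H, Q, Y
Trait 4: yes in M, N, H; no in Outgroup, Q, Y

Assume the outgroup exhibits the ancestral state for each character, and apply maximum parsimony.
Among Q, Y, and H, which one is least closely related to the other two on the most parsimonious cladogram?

H

The outgroup has state 'no' for every character, so 'yes' is the derived state throughout.
Trait 1 (derived state 'yes') is shared by Q and Y — a synapomorphy uniting that clade.
Trait 2 (derived state 'yes') is unique to H (autapomorphy; uninformative for grouping).
Only M and N show the derived state 'yes' for Trait 3, supporting them as a clade.
Trait 4 (derived state 'yes') is shared by H, M, and N — a synapomorphy uniting that clade.
Most parsimonious ingroup topology: (((M,N),H),(Q,Y)).
Y and Q share a more recent common ancestor with each other than either does with H, so H is the least closely related of the three.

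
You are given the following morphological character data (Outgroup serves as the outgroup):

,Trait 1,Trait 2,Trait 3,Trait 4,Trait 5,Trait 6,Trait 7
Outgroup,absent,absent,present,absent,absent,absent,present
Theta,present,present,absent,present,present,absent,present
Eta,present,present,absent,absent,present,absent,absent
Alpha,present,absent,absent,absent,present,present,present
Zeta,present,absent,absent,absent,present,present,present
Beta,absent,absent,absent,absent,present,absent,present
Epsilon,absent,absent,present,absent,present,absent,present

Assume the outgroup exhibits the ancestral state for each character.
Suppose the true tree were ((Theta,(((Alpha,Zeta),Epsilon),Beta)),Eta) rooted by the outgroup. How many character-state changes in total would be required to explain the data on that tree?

11

Map each character onto ((Theta,(((Alpha,Zeta),Epsilon),Beta)),Eta) (rooted by Outgroup) and count the minimum state changes it requires (Fitch parsimony):
Trait 1: 3; Trait 2: 2; Trait 3: 2; Trait 4: 1; Trait 5: 1; Trait 6: 1; Trait 7: 1.
Total tree length = 11.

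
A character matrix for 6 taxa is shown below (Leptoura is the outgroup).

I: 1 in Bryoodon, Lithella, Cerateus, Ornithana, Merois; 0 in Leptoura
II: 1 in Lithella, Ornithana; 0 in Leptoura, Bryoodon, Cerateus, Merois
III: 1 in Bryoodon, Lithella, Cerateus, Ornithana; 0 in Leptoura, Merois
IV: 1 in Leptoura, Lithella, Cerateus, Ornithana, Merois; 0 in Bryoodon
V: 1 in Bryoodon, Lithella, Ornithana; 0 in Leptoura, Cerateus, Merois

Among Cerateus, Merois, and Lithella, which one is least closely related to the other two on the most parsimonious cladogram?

Character polarity is set by the outgroup: the derived state is whichever differs from the outgroup's state, so for IV the derived state is '0', and for the remaining characters it is '1'.
I (derived state '1') is shared by all ingroup taxa — unites the whole ingroup.
Only Lithella and Ornithana show the derived state '1' for II, supporting them as a clade.
Only Bryoodon, Cerateus, Lithella, and Ornithana show the derived state '1' for III, supporting them as a clade.
IV: derived state '0' in Bryoodon only — an autapomorphy, so it tells us nothing about relationships among taxa.
V (derived state '1') is shared by Bryoodon, Lithella, and Ornithana — a synapomorphy uniting that clade.
Most parsimonious ingroup topology: (((Bryoodon,(Lithella,Ornithana)),Cerateus),Merois).
Cerateus and Lithella share a more recent common ancestor with each other than either does with Merois, so Merois is the least closely related of the three.

Merois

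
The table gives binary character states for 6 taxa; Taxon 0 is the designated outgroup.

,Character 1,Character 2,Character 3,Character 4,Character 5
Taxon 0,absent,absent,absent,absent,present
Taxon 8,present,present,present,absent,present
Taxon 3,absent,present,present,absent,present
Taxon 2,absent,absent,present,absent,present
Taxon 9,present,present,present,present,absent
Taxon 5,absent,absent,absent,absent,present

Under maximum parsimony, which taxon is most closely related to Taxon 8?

Character polarity is set by the outgroup: the derived state is whichever differs from the outgroup's state, so for Character 5 the derived state is 'absent', and for the remaining characters it is 'present'.
Only Taxon 8 and Taxon 9 show the derived state 'present' for Character 1, supporting them as a clade.
Only Taxon 3, Taxon 8, and Taxon 9 show the derived state 'present' for Character 2, supporting them as a clade.
Only Taxon 2, Taxon 3, Taxon 8, and Taxon 9 show the derived state 'present' for Character 3, supporting them as a clade.
Character 4 (derived state 'present') is unique to Taxon 9 (autapomorphy; uninformative for grouping).
Character 5: derived state 'absent' in Taxon 9 only — an autapomorphy, so it tells us nothing about relationships among taxa.
Most parsimonious ingroup topology: ((((Taxon 8,Taxon 9),Taxon 3),Taxon 2),Taxon 5).
Taxon 8 and Taxon 9 form a cherry on this tree, so they are sister taxa.

Taxon 9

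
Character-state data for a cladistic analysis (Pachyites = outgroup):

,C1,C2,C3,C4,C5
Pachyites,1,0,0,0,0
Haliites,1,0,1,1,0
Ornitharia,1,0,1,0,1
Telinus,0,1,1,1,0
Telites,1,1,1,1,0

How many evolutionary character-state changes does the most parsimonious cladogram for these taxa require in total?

Character polarity is set by the outgroup: the derived state is whichever differs from the outgroup's state, so for C1 the derived state is '0', and for the remaining characters it is '1'.
C1 (derived state '0') is unique to Telinus (autapomorphy; uninformative for grouping).
Only Telinus and Telites show the derived state '1' for C2, supporting them as a clade.
C3 (derived state '1') is shared by all ingroup taxa — unites the whole ingroup.
C4 (derived state '1') is shared by Haliites, Telinus, and Telites — a synapomorphy uniting that clade.
C5: derived state '1' in Ornitharia only — an autapomorphy, so it tells us nothing about relationships among taxa.
Most parsimonious ingroup topology: ((Haliites,(Telinus,Telites)),Ornitharia).
Changes per character on this tree: C1: 1; C2: 1; C3: 1; C4: 1; C5: 1.
Total = 5.

5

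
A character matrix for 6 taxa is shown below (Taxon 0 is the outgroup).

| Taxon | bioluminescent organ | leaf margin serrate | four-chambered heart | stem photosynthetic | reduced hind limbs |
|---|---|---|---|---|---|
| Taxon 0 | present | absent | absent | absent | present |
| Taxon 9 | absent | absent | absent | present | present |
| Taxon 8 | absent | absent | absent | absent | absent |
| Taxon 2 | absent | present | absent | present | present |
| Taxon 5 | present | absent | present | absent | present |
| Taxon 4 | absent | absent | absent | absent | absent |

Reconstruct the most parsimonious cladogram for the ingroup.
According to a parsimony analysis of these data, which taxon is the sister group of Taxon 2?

Character polarity is set by the outgroup: the derived state is whichever differs from the outgroup's state, so for bioluminescent organ, reduced hind limbs the derived state is 'absent', and for the remaining characters it is 'present'.
bioluminescent organ (derived state 'absent') is shared by Taxon 2, Taxon 4, Taxon 8, and Taxon 9 — a synapomorphy uniting that clade.
leaf margin serrate: derived state 'present' in Taxon 2 only — an autapomorphy, so it tells us nothing about relationships among taxa.
four-chambered heart: derived state 'present' in Taxon 5 only — an autapomorphy, so it tells us nothing about relationships among taxa.
Only Taxon 2 and Taxon 9 show the derived state 'present' for stem photosynthetic, supporting them as a clade.
reduced hind limbs: derived state 'absent' in Taxon 4 and Taxon 8 only — synapomorphy for {Taxon 4, Taxon 8}.
Most parsimonious ingroup topology: (Taxon 5,((Taxon 2,Taxon 9),(Taxon 8,Taxon 4))).
Taxon 2 and Taxon 9 form a cherry on this tree, so they are sister taxa.

Taxon 9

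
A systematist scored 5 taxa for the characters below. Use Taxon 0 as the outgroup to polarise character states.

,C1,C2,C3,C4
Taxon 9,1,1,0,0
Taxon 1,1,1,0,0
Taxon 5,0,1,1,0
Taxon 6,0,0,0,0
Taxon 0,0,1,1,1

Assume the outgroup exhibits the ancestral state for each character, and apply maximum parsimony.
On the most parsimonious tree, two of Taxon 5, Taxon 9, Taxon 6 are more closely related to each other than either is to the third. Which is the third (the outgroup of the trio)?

Character polarity is set by the outgroup: the derived state is whichever differs from the outgroup's state, so for C2, C3, C4 the derived state is '0', and for the remaining characters it is '1'.
C1: derived state '1' in Taxon 1 and Taxon 9 only — synapomorphy for {Taxon 1, Taxon 9}.
C2: derived state '0' in Taxon 6 only — an autapomorphy, so it tells us nothing about relationships among taxa.
C3 (derived state '0') is shared by Taxon 1, Taxon 6, and Taxon 9 — a synapomorphy uniting that clade.
C4 (derived state '0') is shared by all ingroup taxa — unites the whole ingroup.
Most parsimonious ingroup topology: (((Taxon 1,Taxon 9),Taxon 6),Taxon 5).
Taxon 6 and Taxon 9 share a more recent common ancestor with each other than either does with Taxon 5, so Taxon 5 is the least closely related of the three.

Taxon 5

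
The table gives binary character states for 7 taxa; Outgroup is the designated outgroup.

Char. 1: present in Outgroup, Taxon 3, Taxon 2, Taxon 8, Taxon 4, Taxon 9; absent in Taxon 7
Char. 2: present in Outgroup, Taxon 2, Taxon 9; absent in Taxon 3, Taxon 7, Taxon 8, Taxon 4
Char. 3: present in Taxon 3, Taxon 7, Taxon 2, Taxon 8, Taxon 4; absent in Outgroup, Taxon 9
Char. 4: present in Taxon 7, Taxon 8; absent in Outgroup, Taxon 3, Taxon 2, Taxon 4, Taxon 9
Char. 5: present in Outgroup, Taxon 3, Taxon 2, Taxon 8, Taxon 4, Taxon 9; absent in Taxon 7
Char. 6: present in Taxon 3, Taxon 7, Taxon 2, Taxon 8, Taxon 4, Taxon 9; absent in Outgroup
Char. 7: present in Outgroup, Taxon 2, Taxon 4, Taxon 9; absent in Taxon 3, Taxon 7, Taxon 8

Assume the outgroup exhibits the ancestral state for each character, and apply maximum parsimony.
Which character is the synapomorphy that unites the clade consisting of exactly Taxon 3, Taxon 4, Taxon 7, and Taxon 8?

Character polarity is set by the outgroup: the derived state is whichever differs from the outgroup's state, so for Char. 1, Char. 2, Char. 5, Char. 7 the derived state is 'absent', and for the remaining characters it is 'present'.
Char. 1 (derived state 'absent') is unique to Taxon 7 (autapomorphy; uninformative for grouping).
Char. 2 (derived state 'absent') is shared by Taxon 3, Taxon 4, Taxon 7, and Taxon 8 — a synapomorphy uniting that clade.
Char. 3: derived state 'present' in Taxon 2, Taxon 3, Taxon 4, Taxon 7, and Taxon 8 only — synapomorphy for {Taxon 2, Taxon 3, Taxon 4, Taxon 7, Taxon 8}.
Char. 4: derived state 'present' in Taxon 7 and Taxon 8 only — synapomorphy for {Taxon 7, Taxon 8}.
Char. 5 (derived state 'absent') is unique to Taxon 7 (autapomorphy; uninformative for grouping).
Char. 6 (derived state 'present') is shared by all ingroup taxa — unites the whole ingroup.
Char. 7 (derived state 'absent') is shared by Taxon 3, Taxon 7, and Taxon 8 — a synapomorphy uniting that clade.
Most parsimonious ingroup topology: ((((Taxon 3,(Taxon 7,Taxon 8)),Taxon 4),Taxon 2),Taxon 9).
The clade {Taxon 3, Taxon 4, Taxon 7, Taxon 8} is supported by Char. 2: its derived state 'absent' occurs in exactly those taxa and in no other taxon (including the outgroup).

Char. 2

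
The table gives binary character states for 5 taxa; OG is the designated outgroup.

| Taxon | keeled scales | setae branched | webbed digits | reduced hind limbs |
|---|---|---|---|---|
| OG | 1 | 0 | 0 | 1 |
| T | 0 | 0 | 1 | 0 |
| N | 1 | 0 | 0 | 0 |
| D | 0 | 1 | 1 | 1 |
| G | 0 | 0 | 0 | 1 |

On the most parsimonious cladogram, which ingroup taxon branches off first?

Character polarity is set by the outgroup: the derived state is whichever differs from the outgroup's state, so for keeled scales, reduced hind limbs the derived state is '0', and for the remaining characters it is '1'.
keeled scales: derived state '0' in D, G, and T only — synapomorphy for {D, G, T}.
setae branched (derived state '1') is unique to D (autapomorphy; uninformative for grouping).
Only D and T show the derived state '1' for webbed digits, supporting them as a clade.
reduced hind limbs groups N and T, which is incompatible with the clades supported by the remaining characters; treating it as convergent (homoplasy) costs fewer steps than any alternative tree.
Most parsimonious ingroup topology: (((T,D),G),N).
N is sister to the clade containing all other ingroup taxa, so it is the earliest-diverging (most basal) ingroup lineage.

N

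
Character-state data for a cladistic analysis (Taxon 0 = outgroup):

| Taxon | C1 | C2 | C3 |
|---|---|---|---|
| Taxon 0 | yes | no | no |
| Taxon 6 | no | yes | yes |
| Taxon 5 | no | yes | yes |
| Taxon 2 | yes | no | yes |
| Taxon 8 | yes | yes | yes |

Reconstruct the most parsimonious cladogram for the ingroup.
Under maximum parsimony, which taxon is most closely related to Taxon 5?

Taxon 6

Character polarity is set by the outgroup: the derived state is whichever differs from the outgroup's state, so for C1 the derived state is 'no', and for the remaining characters it is 'yes'.
C1 (derived state 'no') is shared by Taxon 5 and Taxon 6 — a synapomorphy uniting that clade.
C2 (derived state 'yes') is shared by Taxon 5, Taxon 6, and Taxon 8 — a synapomorphy uniting that clade.
All ingroup taxa share the derived state 'yes' for C3; it defines the ingroup but does not resolve relationships within it.
Most parsimonious ingroup topology: (((Taxon 6,Taxon 5),Taxon 8),Taxon 2).
Taxon 5 and Taxon 6 form a cherry on this tree, so they are sister taxa.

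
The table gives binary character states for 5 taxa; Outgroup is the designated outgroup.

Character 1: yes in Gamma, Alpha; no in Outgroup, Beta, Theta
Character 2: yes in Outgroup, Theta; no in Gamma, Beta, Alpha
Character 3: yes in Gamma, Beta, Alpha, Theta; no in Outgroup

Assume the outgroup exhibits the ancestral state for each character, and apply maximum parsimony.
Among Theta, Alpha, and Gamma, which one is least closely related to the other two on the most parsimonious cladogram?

Character polarity is set by the outgroup: the derived state is whichever differs from the outgroup's state, so for Character 2 the derived state is 'no', and for the remaining characters it is 'yes'.
Character 1: derived state 'yes' in Alpha and Gamma only — synapomorphy for {Alpha, Gamma}.
Character 2: derived state 'no' in Alpha, Beta, and Gamma only — synapomorphy for {Alpha, Beta, Gamma}.
All ingroup taxa share the derived state 'yes' for Character 3; it defines the ingroup but does not resolve relationships within it.
Most parsimonious ingroup topology: (((Gamma,Alpha),Beta),Theta).
Alpha and Gamma share a more recent common ancestor with each other than either does with Theta, so Theta is the least closely related of the three.

Theta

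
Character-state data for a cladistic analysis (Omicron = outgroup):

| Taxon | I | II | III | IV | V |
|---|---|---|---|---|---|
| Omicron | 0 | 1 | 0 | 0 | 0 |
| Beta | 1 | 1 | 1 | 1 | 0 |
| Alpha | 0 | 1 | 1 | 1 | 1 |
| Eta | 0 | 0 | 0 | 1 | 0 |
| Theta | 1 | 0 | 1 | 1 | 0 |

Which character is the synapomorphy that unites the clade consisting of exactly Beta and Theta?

I

Character polarity is set by the outgroup: the derived state is whichever differs from the outgroup's state, so for II the derived state is '0', and for the remaining characters it is '1'.
I (derived state '1') is shared by Beta and Theta — a synapomorphy uniting that clade.
II (state '0') occurs in Eta and Theta but conflicts with the nesting implied by the other characters — most parsimoniously interpreted as homoplasy.
III (derived state '1') is shared by Alpha, Beta, and Theta — a synapomorphy uniting that clade.
IV (derived state '1') is shared by all ingroup taxa — unites the whole ingroup.
V (derived state '1') is unique to Alpha (autapomorphy; uninformative for grouping).
Most parsimonious ingroup topology: (((Beta,Theta),Alpha),Eta).
The clade {Beta, Theta} is supported by I: its derived state '1' occurs in exactly those taxa and in no other taxon (including the outgroup).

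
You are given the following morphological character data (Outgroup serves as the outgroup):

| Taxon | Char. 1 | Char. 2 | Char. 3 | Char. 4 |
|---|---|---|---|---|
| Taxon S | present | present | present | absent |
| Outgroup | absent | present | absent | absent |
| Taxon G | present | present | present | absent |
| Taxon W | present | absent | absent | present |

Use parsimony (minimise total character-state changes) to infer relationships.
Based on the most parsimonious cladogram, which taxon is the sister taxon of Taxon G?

Character polarity is set by the outgroup: the derived state is whichever differs from the outgroup's state, so for Char. 2 the derived state is 'absent', and for the remaining characters it is 'present'.
All ingroup taxa share the derived state 'present' for Char. 1; it defines the ingroup but does not resolve relationships within it.
Char. 2 (derived state 'absent') is unique to Taxon W (autapomorphy; uninformative for grouping).
Char. 3 (derived state 'present') is shared by Taxon G and Taxon S — a synapomorphy uniting that clade.
Char. 4 (derived state 'present') is unique to Taxon W (autapomorphy; uninformative for grouping).
Most parsimonious ingroup topology: ((Taxon S,Taxon G),Taxon W).
Taxon G and Taxon S form a cherry on this tree, so they are sister taxa.

Taxon S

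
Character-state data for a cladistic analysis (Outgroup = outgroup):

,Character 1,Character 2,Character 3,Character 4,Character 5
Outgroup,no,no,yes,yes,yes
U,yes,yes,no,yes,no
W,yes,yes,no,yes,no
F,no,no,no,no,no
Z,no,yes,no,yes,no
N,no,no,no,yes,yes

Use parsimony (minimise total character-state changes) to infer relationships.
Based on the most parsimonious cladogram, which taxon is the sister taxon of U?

Character polarity is set by the outgroup: the derived state is whichever differs from the outgroup's state, so for Character 3, Character 4, Character 5 the derived state is 'no', and for the remaining characters it is 'yes'.
Character 1: derived state 'yes' in U and W only — synapomorphy for {U, W}.
Character 2 (derived state 'yes') is shared by U, W, and Z — a synapomorphy uniting that clade.
All ingroup taxa share the derived state 'no' for Character 3; it defines the ingroup but does not resolve relationships within it.
Character 4: derived state 'no' in F only — an autapomorphy, so it tells us nothing about relationships among taxa.
Character 5 (derived state 'no') is shared by F, U, W, and Z — a synapomorphy uniting that clade.
Most parsimonious ingroup topology: ((((U,W),Z),F),N).
U and W form a cherry on this tree, so they are sister taxa.

W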